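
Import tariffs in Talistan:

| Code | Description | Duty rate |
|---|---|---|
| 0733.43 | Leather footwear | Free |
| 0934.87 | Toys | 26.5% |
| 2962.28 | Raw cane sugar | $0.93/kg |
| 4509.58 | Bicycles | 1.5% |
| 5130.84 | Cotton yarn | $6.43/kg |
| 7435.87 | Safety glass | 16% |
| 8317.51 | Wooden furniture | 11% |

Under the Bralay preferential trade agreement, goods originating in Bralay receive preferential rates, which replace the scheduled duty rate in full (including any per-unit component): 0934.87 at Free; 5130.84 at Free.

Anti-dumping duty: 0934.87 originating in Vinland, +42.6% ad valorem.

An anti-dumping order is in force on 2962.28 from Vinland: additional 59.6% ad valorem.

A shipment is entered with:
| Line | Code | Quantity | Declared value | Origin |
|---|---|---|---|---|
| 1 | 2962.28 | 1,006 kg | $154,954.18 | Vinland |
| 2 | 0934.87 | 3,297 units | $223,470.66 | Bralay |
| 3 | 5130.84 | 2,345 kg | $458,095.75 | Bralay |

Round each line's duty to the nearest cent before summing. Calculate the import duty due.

Line 1 (2962.28, Vinland, 1,006 kg, $154,954.18):
Base rate for 2962.28 is $0.93/kg.
Additional duty on 2962.28 from Vinland: +59.6% ad valorem. Applied ad valorem rate = 59.6%.
Duty = $154,954.18 × 59.6% + 1,006 × $0.93 = $93,288.27.
Line 2 (0934.87, Bralay, 3,297 units, $223,470.66):
Base rate for 0934.87 is 26.5%.
Origin Bralay qualifies under the Talistan–Bralay agreement and 0934.87 is covered: preferential rate Free applies instead.
The additional-duty order on 0934.87 targets Vinland, not Bralay; it does not apply.
Duty = $223,470.66 × 0% = $0.00.
Line 3 (5130.84, Bralay, 2,345 kg, $458,095.75):
Base rate for 5130.84 is $6.43/kg.
Origin Bralay qualifies under the Talistan–Bralay agreement and 5130.84 is covered: preferential rate Free applies instead.
Duty = $458,095.75 × 0% = $0.00.
Total = $93,288.27 + $0.00 + $0.00 = $93,288.27.

$93,288.27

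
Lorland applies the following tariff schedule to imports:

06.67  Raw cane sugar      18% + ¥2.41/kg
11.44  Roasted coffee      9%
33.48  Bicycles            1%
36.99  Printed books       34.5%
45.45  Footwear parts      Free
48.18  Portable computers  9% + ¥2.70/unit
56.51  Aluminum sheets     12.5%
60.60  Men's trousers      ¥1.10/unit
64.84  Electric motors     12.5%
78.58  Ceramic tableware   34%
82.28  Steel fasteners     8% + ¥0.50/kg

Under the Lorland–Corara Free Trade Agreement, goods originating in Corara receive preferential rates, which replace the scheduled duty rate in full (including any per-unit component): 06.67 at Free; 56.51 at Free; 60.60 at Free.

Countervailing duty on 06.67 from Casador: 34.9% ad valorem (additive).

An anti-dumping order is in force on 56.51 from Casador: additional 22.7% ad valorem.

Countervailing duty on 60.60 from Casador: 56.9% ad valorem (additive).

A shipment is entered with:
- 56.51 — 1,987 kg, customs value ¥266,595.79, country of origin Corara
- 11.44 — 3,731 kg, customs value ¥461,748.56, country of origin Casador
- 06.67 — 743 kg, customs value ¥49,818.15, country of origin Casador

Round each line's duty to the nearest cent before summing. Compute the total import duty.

Line 1 (56.51, Corara, 1,987 kg, ¥266,595.79):
Base rate for 56.51 is 12.5%.
Origin Corara qualifies under the Lorland–Corara agreement and 56.51 is covered: preferential rate Free applies instead.
The additional-duty order on 56.51 targets Casador, not Corara; it does not apply.
Duty = ¥266,595.79 × 0% = ¥0.00.
Line 2 (11.44, Casador, 3,731 kg, ¥461,748.56):
Base rate for 11.44 is 9%.
Duty = ¥461,748.56 × 9% = ¥41,557.37.
Line 3 (06.67, Casador, 743 kg, ¥49,818.15):
Base rate for 06.67 is 18% + ¥2.41/kg.
06.67 has an FTA preferential rate, but origin Casador is not Corara; base rate stands.
Additional duty on 06.67 from Casador: +34.9%. Applied ad valorem rate: 18% + 34.9% = 52.9%.
Duty = ¥49,818.15 × 52.9% + 743 × ¥2.41 = ¥28,144.43.
Total = ¥0.00 + ¥41,557.37 + ¥28,144.43 = ¥69,701.80.

¥69,701.80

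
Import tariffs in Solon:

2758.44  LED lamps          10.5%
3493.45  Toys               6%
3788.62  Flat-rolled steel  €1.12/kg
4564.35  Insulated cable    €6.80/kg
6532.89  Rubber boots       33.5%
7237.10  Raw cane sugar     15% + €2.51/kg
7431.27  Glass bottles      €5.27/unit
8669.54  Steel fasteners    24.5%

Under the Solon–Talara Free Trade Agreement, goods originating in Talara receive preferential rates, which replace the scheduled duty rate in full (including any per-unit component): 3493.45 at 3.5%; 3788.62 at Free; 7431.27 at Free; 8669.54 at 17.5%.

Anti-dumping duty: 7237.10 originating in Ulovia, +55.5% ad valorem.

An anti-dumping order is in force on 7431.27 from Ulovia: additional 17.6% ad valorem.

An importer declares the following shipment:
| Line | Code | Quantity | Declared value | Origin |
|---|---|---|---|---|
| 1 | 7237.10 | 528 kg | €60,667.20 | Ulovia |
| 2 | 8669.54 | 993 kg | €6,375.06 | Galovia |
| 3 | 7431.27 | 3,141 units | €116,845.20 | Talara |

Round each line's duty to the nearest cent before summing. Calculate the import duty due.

€45,657.55

Line 1 (7237.10, Ulovia, 528 kg, €60,667.20):
Base rate for 7237.10 is 15% + €2.51/kg.
Additional duty on 7237.10 from Ulovia: +55.5%. Applied ad valorem rate: 15% + 55.5% = 70.5%.
Duty = €60,667.20 × 70.5% + 528 × €2.51 = €44,095.66.
Line 2 (8669.54, Galovia, 993 kg, €6,375.06):
Base rate for 8669.54 is 24.5%.
8669.54 has an FTA preferential rate, but origin Galovia is not Talara; base rate stands.
Duty = €6,375.06 × 24.5% = €1,561.89.
Line 3 (7431.27, Talara, 3,141 units, €116,845.20):
Base rate for 7431.27 is €5.27/unit.
Origin Talara qualifies under the Solon–Talara agreement and 7431.27 is covered: preferential rate Free applies instead.
The additional-duty order on 7431.27 targets Ulovia, not Talara; it does not apply.
Duty = €116,845.20 × 0% = €0.00.
Total = €44,095.66 + €1,561.89 + €0.00 = €45,657.55.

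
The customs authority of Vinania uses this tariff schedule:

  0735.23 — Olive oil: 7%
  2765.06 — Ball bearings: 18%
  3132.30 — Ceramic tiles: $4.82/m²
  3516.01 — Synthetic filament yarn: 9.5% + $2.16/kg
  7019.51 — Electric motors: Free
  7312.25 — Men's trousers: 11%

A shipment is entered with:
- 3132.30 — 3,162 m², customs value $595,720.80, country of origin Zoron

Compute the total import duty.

Line 1 (3132.30, Zoron, 3,162 m², $595,720.80):
Base rate for 3132.30 is $4.82/m².
Duty = 3,162 × $4.82 = $15,240.84.

$15,240.84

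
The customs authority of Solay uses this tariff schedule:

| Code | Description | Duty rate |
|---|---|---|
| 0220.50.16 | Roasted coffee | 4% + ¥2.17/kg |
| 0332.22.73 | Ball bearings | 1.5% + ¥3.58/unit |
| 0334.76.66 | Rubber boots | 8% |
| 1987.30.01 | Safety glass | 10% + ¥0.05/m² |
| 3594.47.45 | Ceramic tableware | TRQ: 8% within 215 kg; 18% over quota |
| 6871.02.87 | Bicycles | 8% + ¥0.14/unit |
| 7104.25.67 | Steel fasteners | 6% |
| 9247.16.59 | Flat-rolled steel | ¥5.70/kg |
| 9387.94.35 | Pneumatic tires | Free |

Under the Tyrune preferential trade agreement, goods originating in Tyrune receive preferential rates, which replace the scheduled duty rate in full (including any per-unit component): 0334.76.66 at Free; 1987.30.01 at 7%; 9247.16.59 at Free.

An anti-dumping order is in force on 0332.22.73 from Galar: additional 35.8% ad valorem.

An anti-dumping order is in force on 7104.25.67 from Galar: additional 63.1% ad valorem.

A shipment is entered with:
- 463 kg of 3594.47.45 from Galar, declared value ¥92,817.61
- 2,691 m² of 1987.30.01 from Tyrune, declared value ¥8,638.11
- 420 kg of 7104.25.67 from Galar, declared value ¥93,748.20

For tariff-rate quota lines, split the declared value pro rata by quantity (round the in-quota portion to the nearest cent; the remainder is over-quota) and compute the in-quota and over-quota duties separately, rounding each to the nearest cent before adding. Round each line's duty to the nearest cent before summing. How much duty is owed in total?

Line 1 (3594.47.45, Galar, 463 kg, ¥92,817.61):
Code 3594.47.45 is under a tariff-rate quota (threshold 215 kg). In-quota: 215 kg at 8%; over-quota: 248 kg at 18%.
Pro-rata value split: in-quota = ¥92,817.61 × 215/463 = ¥43,101.05; over-quota = ¥92,817.61 − ¥43,101.05 = ¥49,716.56.
In-quota duty = ¥43,101.05 × 8% = ¥3,448.08. Over-quota duty = ¥49,716.56 × 18% = ¥8,948.98.
Line duty = ¥3,448.08 + ¥8,948.98 = ¥12,397.06.
Line 2 (1987.30.01, Tyrune, 2,691 m², ¥8,638.11):
Base rate for 1987.30.01 is 10% + ¥0.05/m².
Origin Tyrune qualifies under the Solay–Tyrune agreement and 1987.30.01 is covered: preferential rate 7% applies instead.
Duty = ¥8,638.11 × 7% = ¥604.67.
Line 3 (7104.25.67, Galar, 420 kg, ¥93,748.20):
Base rate for 7104.25.67 is 6%.
Additional duty on 7104.25.67 from Galar: +63.1%. Applied ad valorem rate: 6% + 63.1% = 69.1%.
Duty = ¥93,748.20 × 69.1% = ¥64,780.01.
Total = ¥12,397.06 + ¥604.67 + ¥64,780.01 = ¥77,781.74.

¥77,781.74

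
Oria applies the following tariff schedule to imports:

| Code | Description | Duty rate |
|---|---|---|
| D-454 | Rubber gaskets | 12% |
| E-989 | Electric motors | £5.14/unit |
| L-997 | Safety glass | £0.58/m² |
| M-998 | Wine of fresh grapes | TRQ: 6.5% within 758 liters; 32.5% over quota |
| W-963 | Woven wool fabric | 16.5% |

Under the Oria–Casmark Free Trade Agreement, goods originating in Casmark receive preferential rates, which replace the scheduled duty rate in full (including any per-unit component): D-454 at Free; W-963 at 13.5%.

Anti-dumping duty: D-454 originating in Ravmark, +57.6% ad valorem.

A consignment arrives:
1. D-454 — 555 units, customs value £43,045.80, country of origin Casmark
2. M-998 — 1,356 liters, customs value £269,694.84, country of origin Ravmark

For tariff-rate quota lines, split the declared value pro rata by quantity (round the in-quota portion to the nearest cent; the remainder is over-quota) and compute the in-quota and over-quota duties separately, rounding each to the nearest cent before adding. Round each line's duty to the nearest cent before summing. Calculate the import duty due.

Line 1 (D-454, Casmark, 555 units, £43,045.80):
Base rate for D-454 is 12%.
Origin Casmark qualifies under the Oria–Casmark agreement and D-454 is covered: preferential rate Free applies instead.
The additional-duty order on D-454 targets Ravmark, not Casmark; it does not apply.
Duty = £43,045.80 × 0% = £0.00.
Line 2 (M-998, Ravmark, 1,356 liters, £269,694.84):
Code M-998 is under a tariff-rate quota (threshold 758 liters). In-quota: 758 liters at 6.5%; over-quota: 598 liters at 32.5%.
Pro-rata value split: in-quota = £269,694.84 × 758/1,356 = £150,758.62; over-quota = £269,694.84 − £150,758.62 = £118,936.22.
In-quota duty = £150,758.62 × 6.5% = £9,799.31. Over-quota duty = £118,936.22 × 32.5% = £38,654.27.
Line duty = £9,799.31 + £38,654.27 = £48,453.58.
Total = £0.00 + £48,453.58 = £48,453.58.

£48,453.58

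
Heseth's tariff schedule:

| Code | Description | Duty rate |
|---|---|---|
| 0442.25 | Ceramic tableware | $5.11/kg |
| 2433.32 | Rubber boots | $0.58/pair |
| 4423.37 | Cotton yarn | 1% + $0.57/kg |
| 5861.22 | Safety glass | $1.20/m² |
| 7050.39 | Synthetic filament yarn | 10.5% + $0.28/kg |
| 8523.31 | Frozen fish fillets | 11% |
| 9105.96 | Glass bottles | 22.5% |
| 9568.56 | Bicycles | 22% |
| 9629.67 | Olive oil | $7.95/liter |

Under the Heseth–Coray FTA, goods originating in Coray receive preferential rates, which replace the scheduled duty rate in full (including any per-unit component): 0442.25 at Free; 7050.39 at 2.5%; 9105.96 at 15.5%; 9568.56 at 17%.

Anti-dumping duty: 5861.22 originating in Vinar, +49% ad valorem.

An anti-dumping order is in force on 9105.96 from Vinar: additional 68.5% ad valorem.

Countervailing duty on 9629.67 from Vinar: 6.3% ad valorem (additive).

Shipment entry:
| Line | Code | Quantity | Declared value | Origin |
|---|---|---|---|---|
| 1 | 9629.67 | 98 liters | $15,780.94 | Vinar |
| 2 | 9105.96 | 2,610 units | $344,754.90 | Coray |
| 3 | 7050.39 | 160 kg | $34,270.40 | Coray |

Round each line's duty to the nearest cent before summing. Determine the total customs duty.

Line 1 (9629.67, Vinar, 98 liters, $15,780.94):
Base rate for 9629.67 is $7.95/liter.
Additional duty on 9629.67 from Vinar: +6.3% ad valorem. Applied ad valorem rate = 6.3%.
Duty = $15,780.94 × 6.3% + 98 × $7.95 = $1,773.30.
Line 2 (9105.96, Coray, 2,610 units, $344,754.90):
Base rate for 9105.96 is 22.5%.
Origin Coray qualifies under the Heseth–Coray agreement and 9105.96 is covered: preferential rate 15.5% applies instead.
The additional-duty order on 9105.96 targets Vinar, not Coray; it does not apply.
Duty = $344,754.90 × 15.5% = $53,437.01.
Line 3 (7050.39, Coray, 160 kg, $34,270.40):
Base rate for 7050.39 is 10.5% + $0.28/kg.
Origin Coray qualifies under the Heseth–Coray agreement and 7050.39 is covered: preferential rate 2.5% applies instead.
Duty = $34,270.40 × 2.5% = $856.76.
Total = $1,773.30 + $53,437.01 + $856.76 = $56,067.07.

$56,067.07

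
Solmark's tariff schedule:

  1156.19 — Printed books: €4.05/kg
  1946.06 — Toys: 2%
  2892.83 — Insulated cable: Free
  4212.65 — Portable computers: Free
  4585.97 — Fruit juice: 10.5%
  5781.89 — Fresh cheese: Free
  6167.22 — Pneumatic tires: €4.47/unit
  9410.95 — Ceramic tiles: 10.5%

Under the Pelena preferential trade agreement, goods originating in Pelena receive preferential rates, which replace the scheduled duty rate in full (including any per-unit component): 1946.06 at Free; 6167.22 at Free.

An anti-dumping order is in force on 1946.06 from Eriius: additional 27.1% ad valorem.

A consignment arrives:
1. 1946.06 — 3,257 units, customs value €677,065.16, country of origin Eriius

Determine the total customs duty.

€197,025.96

Line 1 (1946.06, Eriius, 3,257 units, €677,065.16):
Base rate for 1946.06 is 2%.
1946.06 has an FTA preferential rate, but origin Eriius is not Pelena; base rate stands.
Additional duty on 1946.06 from Eriius: +27.1%. Applied ad valorem rate: 2% + 27.1% = 29.1%.
Duty = €677,065.16 × 29.1% = €197,025.96.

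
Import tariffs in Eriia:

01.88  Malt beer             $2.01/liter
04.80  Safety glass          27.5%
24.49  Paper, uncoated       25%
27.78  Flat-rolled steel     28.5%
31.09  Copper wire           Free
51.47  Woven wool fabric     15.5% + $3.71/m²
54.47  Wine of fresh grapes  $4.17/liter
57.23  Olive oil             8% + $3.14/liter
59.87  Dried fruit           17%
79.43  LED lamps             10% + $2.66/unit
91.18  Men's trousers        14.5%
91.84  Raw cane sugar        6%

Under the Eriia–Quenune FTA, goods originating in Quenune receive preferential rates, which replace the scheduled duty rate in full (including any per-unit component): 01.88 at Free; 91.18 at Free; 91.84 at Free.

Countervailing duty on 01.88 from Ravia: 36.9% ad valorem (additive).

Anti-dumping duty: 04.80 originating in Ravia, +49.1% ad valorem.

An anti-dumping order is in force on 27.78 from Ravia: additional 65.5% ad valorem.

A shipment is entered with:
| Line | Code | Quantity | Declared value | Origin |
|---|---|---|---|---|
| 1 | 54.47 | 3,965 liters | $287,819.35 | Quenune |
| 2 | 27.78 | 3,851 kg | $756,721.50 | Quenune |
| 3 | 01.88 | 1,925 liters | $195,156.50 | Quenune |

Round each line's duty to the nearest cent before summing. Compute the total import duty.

Line 1 (54.47, Quenune, 3,965 liters, $287,819.35):
Base rate for 54.47 is $4.17/liter.
Origin Quenune is the FTA partner but 54.47 is not on the preference list; base rate stands.
Duty = 3,965 × $4.17 = $16,534.05.
Line 2 (27.78, Quenune, 3,851 kg, $756,721.50):
Base rate for 27.78 is 28.5%.
Origin Quenune is the FTA partner but 27.78 is not on the preference list; base rate stands.
The additional-duty order on 27.78 targets Ravia, not Quenune; it does not apply.
Duty = $756,721.50 × 28.5% = $215,665.63.
Line 3 (01.88, Quenune, 1,925 liters, $195,156.50):
Base rate for 01.88 is $2.01/liter.
Origin Quenune qualifies under the Eriia–Quenune agreement and 01.88 is covered: preferential rate Free applies instead.
The additional-duty order on 01.88 targets Ravia, not Quenune; it does not apply.
Duty = $195,156.50 × 0% = $0.00.
Total = $16,534.05 + $215,665.63 + $0.00 = $232,199.68.

$232,199.68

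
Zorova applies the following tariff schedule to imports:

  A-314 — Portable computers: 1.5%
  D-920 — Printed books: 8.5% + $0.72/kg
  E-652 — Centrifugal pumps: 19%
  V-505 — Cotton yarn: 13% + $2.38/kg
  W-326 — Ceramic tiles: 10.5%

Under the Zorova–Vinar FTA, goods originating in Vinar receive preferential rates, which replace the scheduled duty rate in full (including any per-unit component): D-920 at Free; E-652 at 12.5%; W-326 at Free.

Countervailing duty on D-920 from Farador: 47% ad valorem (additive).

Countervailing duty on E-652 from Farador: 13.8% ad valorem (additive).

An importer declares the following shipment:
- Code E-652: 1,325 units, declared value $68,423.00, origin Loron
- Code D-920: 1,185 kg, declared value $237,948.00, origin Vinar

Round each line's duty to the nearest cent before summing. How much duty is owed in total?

$13,000.37

Line 1 (E-652, Loron, 1,325 units, $68,423.00):
Base rate for E-652 is 19%.
E-652 has an FTA preferential rate, but origin Loron is not Vinar; base rate stands.
The additional-duty order on E-652 targets Farador, not Loron; it does not apply.
Duty = $68,423.00 × 19% = $13,000.37.
Line 2 (D-920, Vinar, 1,185 kg, $237,948.00):
Base rate for D-920 is 8.5% + $0.72/kg.
Origin Vinar qualifies under the Zorova–Vinar agreement and D-920 is covered: preferential rate Free applies instead.
The additional-duty order on D-920 targets Farador, not Vinar; it does not apply.
Duty = $237,948.00 × 0% = $0.00.
Total = $13,000.37 + $0.00 = $13,000.37.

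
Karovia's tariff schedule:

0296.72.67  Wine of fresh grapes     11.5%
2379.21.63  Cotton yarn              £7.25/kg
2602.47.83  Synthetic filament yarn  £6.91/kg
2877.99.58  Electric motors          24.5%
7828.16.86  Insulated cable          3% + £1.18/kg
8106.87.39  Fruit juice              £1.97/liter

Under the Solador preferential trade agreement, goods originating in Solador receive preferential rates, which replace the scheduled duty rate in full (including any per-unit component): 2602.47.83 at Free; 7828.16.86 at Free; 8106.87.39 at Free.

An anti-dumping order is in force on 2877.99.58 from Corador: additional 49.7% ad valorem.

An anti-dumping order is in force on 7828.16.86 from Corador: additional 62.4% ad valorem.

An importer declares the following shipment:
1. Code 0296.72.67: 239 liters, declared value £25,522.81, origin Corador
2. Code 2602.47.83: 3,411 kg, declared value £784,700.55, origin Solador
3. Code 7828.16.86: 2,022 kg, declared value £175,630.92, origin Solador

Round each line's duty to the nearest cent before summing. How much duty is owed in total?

£2,935.12

Line 1 (0296.72.67, Corador, 239 liters, £25,522.81):
Base rate for 0296.72.67 is 11.5%.
Duty = £25,522.81 × 11.5% = £2,935.12.
Line 2 (2602.47.83, Solador, 3,411 kg, £784,700.55):
Base rate for 2602.47.83 is £6.91/kg.
Origin Solador qualifies under the Karovia–Solador agreement and 2602.47.83 is covered: preferential rate Free applies instead.
Duty = £784,700.55 × 0% = £0.00.
Line 3 (7828.16.86, Solador, 2,022 kg, £175,630.92):
Base rate for 7828.16.86 is 3% + £1.18/kg.
Origin Solador qualifies under the Karovia–Solador agreement and 7828.16.86 is covered: preferential rate Free applies instead.
The additional-duty order on 7828.16.86 targets Corador, not Solador; it does not apply.
Duty = £175,630.92 × 0% = £0.00.
Total = £2,935.12 + £0.00 + £0.00 = £2,935.12.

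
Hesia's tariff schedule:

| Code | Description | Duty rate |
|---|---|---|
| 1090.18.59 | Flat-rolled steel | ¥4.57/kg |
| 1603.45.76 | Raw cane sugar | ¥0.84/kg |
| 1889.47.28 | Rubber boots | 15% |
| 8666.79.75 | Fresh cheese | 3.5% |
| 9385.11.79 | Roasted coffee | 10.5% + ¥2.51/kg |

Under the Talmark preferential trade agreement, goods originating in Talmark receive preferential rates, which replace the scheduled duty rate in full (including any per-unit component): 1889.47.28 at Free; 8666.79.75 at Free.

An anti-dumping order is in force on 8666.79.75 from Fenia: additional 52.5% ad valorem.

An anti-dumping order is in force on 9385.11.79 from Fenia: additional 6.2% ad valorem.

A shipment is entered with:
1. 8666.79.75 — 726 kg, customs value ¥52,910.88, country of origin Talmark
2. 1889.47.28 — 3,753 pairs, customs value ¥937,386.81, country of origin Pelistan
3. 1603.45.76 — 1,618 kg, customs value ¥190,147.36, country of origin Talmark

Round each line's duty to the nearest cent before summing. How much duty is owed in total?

¥141,967.14

Line 1 (8666.79.75, Talmark, 726 kg, ¥52,910.88):
Base rate for 8666.79.75 is 3.5%.
Origin Talmark qualifies under the Hesia–Talmark agreement and 8666.79.75 is covered: preferential rate Free applies instead.
The additional-duty order on 8666.79.75 targets Fenia, not Talmark; it does not apply.
Duty = ¥52,910.88 × 0% = ¥0.00.
Line 2 (1889.47.28, Pelistan, 3,753 pairs, ¥937,386.81):
Base rate for 1889.47.28 is 15%.
1889.47.28 has an FTA preferential rate, but origin Pelistan is not Talmark; base rate stands.
Duty = ¥937,386.81 × 15% = ¥140,608.02.
Line 3 (1603.45.76, Talmark, 1,618 kg, ¥190,147.36):
Base rate for 1603.45.76 is ¥0.84/kg.
Origin Talmark is the FTA partner but 1603.45.76 is not on the preference list; base rate stands.
Duty = 1,618 × ¥0.84 = ¥1,359.12.
Total = ¥0.00 + ¥140,608.02 + ¥1,359.12 = ¥141,967.14.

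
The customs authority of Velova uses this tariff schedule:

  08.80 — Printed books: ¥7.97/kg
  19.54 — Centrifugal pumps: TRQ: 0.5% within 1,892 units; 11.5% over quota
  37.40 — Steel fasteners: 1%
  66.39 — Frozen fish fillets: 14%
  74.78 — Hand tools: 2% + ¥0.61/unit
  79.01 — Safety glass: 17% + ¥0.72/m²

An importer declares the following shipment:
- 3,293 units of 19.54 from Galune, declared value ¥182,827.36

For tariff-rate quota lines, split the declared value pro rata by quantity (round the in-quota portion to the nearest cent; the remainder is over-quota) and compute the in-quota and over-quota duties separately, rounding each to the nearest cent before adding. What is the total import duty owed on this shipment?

¥9,470.32

Line 1 (19.54, Galune, 3,293 units, ¥182,827.36):
Code 19.54 is under a tariff-rate quota (threshold 1,892 units). In-quota: 1,892 units at 0.5%; over-quota: 1,401 units at 11.5%.
Pro-rata value split: in-quota = ¥182,827.36 × 1,892/3,293 = ¥105,043.84; over-quota = ¥182,827.36 − ¥105,043.84 = ¥77,783.52.
In-quota duty = ¥105,043.84 × 0.5% = ¥525.22. Over-quota duty = ¥77,783.52 × 11.5% = ¥8,945.10.
Line duty = ¥525.22 + ¥8,945.10 = ¥9,470.32.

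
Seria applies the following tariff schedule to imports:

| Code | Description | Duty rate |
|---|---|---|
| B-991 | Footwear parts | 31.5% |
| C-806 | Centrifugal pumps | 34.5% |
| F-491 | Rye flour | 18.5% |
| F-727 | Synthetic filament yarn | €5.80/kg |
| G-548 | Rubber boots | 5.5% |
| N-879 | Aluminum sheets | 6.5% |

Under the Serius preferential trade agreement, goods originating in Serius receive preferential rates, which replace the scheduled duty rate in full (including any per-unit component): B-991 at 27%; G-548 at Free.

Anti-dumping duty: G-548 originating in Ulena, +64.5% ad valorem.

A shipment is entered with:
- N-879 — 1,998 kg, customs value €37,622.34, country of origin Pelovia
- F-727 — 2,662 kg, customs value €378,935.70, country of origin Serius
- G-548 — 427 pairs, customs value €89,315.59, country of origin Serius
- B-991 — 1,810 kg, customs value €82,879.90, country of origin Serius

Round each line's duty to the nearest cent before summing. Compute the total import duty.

Line 1 (N-879, Pelovia, 1,998 kg, €37,622.34):
Base rate for N-879 is 6.5%.
Duty = €37,622.34 × 6.5% = €2,445.45.
Line 2 (F-727, Serius, 2,662 kg, €378,935.70):
Base rate for F-727 is €5.80/kg.
Origin Serius is the FTA partner but F-727 is not on the preference list; base rate stands.
Duty = 2,662 × €5.80 = €15,439.60.
Line 3 (G-548, Serius, 427 pairs, €89,315.59):
Base rate for G-548 is 5.5%.
Origin Serius qualifies under the Seria–Serius agreement and G-548 is covered: preferential rate Free applies instead.
The additional-duty order on G-548 targets Ulena, not Serius; it does not apply.
Duty = €89,315.59 × 0% = €0.00.
Line 4 (B-991, Serius, 1,810 kg, €82,879.90):
Base rate for B-991 is 31.5%.
Origin Serius qualifies under the Seria–Serius agreement and B-991 is covered: preferential rate 27% applies instead.
Duty = €82,879.90 × 27% = €22,377.57.
Total = €2,445.45 + €15,439.60 + €0.00 + €22,377.57 = €40,262.62.

€40,262.62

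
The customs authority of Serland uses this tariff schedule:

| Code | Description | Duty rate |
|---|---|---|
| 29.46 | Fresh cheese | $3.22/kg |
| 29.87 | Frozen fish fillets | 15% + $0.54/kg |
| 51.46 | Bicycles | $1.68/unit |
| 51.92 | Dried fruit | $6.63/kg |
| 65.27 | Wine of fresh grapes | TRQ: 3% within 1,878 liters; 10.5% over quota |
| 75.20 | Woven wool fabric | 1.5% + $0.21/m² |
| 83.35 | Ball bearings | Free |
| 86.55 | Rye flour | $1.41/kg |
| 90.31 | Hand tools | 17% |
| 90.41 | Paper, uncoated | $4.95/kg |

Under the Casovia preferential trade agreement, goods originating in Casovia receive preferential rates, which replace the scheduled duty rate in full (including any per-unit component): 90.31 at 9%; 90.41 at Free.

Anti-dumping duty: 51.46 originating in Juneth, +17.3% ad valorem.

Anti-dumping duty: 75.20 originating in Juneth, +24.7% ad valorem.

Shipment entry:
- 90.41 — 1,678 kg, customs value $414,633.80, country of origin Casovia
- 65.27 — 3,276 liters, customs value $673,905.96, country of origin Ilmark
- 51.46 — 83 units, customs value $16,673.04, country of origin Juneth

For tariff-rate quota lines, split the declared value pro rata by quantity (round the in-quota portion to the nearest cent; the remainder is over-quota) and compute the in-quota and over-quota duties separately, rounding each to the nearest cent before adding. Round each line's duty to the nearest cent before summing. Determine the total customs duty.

$44,809.75

Line 1 (90.41, Casovia, 1,678 kg, $414,633.80):
Base rate for 90.41 is $4.95/kg.
Origin Casovia qualifies under the Serland–Casovia agreement and 90.41 is covered: preferential rate Free applies instead.
Duty = $414,633.80 × 0% = $0.00.
Line 2 (65.27, Ilmark, 3,276 liters, $673,905.96):
Code 65.27 is under a tariff-rate quota (threshold 1,878 liters). In-quota: 1,878 liters at 3%; over-quota: 1,398 liters at 10.5%.
Pro-rata value split: in-quota = $673,905.96 × 1,878/3,276 = $386,323.38; over-quota = $673,905.96 − $386,323.38 = $287,582.58.
In-quota duty = $386,323.38 × 3% = $11,589.70. Over-quota duty = $287,582.58 × 10.5% = $30,196.17.
Line duty = $11,589.70 + $30,196.17 = $41,785.87.
Line 3 (51.46, Juneth, 83 units, $16,673.04):
Base rate for 51.46 is $1.68/unit.
Additional duty on 51.46 from Juneth: +17.3% ad valorem. Applied ad valorem rate = 17.3%.
Duty = $16,673.04 × 17.3% + 83 × $1.68 = $3,023.88.
Total = $0.00 + $41,785.87 + $3,023.88 = $44,809.75.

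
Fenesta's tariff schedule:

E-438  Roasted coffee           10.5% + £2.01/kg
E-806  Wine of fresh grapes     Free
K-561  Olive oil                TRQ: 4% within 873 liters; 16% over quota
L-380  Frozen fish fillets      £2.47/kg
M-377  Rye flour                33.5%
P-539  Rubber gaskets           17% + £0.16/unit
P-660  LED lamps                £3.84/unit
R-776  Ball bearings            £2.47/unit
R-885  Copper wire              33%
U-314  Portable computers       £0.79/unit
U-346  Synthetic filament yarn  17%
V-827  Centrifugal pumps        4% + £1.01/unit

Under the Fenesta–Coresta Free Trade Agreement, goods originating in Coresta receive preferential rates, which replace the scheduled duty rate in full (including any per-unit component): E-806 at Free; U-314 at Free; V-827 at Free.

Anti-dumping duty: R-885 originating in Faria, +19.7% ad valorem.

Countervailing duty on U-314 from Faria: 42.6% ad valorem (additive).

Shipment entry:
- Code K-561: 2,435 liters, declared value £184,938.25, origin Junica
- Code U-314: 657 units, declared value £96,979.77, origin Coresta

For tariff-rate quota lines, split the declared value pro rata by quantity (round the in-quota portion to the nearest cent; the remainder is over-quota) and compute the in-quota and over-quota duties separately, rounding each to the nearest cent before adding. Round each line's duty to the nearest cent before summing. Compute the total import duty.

Line 1 (K-561, Junica, 2,435 liters, £184,938.25):
Code K-561 is under a tariff-rate quota (threshold 873 liters). In-quota: 873 liters at 4%; over-quota: 1,562 liters at 16%.
Pro-rata value split: in-quota = £184,938.25 × 873/2,435 = £66,304.35; over-quota = £184,938.25 − £66,304.35 = £118,633.90.
In-quota duty = £66,304.35 × 4% = £2,652.17. Over-quota duty = £118,633.90 × 16% = £18,981.42.
Line duty = £2,652.17 + £18,981.42 = £21,633.59.
Line 2 (U-314, Coresta, 657 units, £96,979.77):
Base rate for U-314 is £0.79/unit.
Origin Coresta qualifies under the Fenesta–Coresta agreement and U-314 is covered: preferential rate Free applies instead.
The additional-duty order on U-314 targets Faria, not Coresta; it does not apply.
Duty = £96,979.77 × 0% = £0.00.
Total = £21,633.59 + £0.00 = £21,633.59.

£21,633.59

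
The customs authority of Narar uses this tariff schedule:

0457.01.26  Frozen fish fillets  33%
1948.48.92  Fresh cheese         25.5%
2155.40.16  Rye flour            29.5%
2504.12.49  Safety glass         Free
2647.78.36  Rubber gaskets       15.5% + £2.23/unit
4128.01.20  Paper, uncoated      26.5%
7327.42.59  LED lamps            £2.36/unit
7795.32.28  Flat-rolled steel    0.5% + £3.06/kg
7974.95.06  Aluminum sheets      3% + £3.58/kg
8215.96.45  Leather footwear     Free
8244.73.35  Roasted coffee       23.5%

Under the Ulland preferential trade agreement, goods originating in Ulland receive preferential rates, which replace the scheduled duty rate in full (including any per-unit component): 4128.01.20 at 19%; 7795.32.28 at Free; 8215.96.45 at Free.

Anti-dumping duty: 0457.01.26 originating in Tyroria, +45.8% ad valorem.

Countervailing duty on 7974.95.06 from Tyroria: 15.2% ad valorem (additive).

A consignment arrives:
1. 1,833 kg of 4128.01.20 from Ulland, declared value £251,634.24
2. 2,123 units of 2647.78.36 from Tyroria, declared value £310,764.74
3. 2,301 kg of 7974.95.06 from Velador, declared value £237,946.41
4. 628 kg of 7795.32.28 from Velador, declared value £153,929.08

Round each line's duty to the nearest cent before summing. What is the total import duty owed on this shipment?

£118,780.63

Line 1 (4128.01.20, Ulland, 1,833 kg, £251,634.24):
Base rate for 4128.01.20 is 26.5%.
Origin Ulland qualifies under the Narar–Ulland agreement and 4128.01.20 is covered: preferential rate 19% applies instead.
Duty = £251,634.24 × 19% = £47,810.51.
Line 2 (2647.78.36, Tyroria, 2,123 units, £310,764.74):
Base rate for 2647.78.36 is 15.5% + £2.23/unit.
Duty = £310,764.74 × 15.5% + 2,123 × £2.23 = £52,902.82.
Line 3 (7974.95.06, Velador, 2,301 kg, £237,946.41):
Base rate for 7974.95.06 is 3% + £3.58/kg.
The additional-duty order on 7974.95.06 targets Tyroria, not Velador; it does not apply.
Duty = £237,946.41 × 3% + 2,301 × £3.58 = £15,375.97.
Line 4 (7795.32.28, Velador, 628 kg, £153,929.08):
Base rate for 7795.32.28 is 0.5% + £3.06/kg.
7795.32.28 has an FTA preferential rate, but origin Velador is not Ulland; base rate stands.
Duty = £153,929.08 × 0.5% + 628 × £3.06 = £2,691.33.
Total = £47,810.51 + £52,902.82 + £15,375.97 + £2,691.33 = £118,780.63.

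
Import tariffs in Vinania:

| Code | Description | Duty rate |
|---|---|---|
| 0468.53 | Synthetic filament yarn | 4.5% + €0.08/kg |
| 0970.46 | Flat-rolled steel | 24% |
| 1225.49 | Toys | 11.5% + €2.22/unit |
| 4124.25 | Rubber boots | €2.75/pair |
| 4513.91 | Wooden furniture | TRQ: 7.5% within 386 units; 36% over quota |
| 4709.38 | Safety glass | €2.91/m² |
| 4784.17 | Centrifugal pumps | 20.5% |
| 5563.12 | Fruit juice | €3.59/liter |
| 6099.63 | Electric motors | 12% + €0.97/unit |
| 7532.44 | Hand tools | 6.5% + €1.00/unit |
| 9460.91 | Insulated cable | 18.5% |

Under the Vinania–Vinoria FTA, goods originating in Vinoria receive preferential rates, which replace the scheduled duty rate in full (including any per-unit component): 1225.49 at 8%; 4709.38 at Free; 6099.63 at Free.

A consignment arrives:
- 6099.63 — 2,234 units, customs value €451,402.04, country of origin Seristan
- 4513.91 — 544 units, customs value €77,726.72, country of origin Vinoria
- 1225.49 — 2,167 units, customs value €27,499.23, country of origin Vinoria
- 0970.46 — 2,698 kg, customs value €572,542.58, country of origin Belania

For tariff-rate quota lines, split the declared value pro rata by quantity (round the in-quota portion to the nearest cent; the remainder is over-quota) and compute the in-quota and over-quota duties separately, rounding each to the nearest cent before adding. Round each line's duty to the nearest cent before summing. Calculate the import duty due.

€208,208.77

Line 1 (6099.63, Seristan, 2,234 units, €451,402.04):
Base rate for 6099.63 is 12% + €0.97/unit.
6099.63 has an FTA preferential rate, but origin Seristan is not Vinoria; base rate stands.
Duty = €451,402.04 × 12% + 2,234 × €0.97 = €56,335.22.
Line 2 (4513.91, Vinoria, 544 units, €77,726.72):
Code 4513.91 is under a tariff-rate quota (threshold 386 units). In-quota: 386 units at 7.5%; over-quota: 158 units at 36%.
Pro-rata value split: in-quota = €77,726.72 × 386/544 = €55,151.68; over-quota = €77,726.72 − €55,151.68 = €22,575.04.
In-quota duty = €55,151.68 × 7.5% = €4,136.38. Over-quota duty = €22,575.04 × 36% = €8,127.01.
Line duty = €4,136.38 + €8,127.01 = €12,263.39.
Line 3 (1225.49, Vinoria, 2,167 units, €27,499.23):
Base rate for 1225.49 is 11.5% + €2.22/unit.
Origin Vinoria qualifies under the Vinania–Vinoria agreement and 1225.49 is covered: preferential rate 8% applies instead.
Duty = €27,499.23 × 8% = €2,199.94.
Line 4 (0970.46, Belania, 2,698 kg, €572,542.58):
Base rate for 0970.46 is 24%.
Duty = €572,542.58 × 24% = €137,410.22.
Total = €56,335.22 + €12,263.39 + €2,199.94 + €137,410.22 = €208,208.77.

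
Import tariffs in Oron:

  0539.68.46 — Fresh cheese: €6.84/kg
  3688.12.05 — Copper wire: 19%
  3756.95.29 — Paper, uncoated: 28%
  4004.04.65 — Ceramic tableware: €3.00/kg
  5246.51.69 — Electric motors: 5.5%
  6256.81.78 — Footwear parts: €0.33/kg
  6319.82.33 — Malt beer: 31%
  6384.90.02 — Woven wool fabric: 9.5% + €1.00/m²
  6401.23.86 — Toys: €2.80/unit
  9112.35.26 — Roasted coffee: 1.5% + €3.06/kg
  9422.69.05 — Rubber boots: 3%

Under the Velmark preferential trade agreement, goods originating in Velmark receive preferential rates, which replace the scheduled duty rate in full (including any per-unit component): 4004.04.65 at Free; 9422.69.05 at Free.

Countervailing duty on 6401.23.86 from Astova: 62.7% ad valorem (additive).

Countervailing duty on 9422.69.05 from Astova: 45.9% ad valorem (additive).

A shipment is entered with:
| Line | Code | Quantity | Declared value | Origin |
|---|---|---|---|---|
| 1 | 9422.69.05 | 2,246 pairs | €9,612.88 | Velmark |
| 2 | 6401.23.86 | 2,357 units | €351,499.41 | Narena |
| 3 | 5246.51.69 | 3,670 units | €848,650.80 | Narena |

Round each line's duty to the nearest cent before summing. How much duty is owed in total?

Line 1 (9422.69.05, Velmark, 2,246 pairs, €9,612.88):
Base rate for 9422.69.05 is 3%.
Origin Velmark qualifies under the Oron–Velmark agreement and 9422.69.05 is covered: preferential rate Free applies instead.
The additional-duty order on 9422.69.05 targets Astova, not Velmark; it does not apply.
Duty = €9,612.88 × 0% = €0.00.
Line 2 (6401.23.86, Narena, 2,357 units, €351,499.41):
Base rate for 6401.23.86 is €2.80/unit.
The additional-duty order on 6401.23.86 targets Astova, not Narena; it does not apply.
Duty = 2,357 × €2.80 = €6,599.60.
Line 3 (5246.51.69, Narena, 3,670 units, €848,650.80):
Base rate for 5246.51.69 is 5.5%.
Duty = €848,650.80 × 5.5% = €46,675.79.
Total = €0.00 + €6,599.60 + €46,675.79 = €53,275.39.

€53,275.39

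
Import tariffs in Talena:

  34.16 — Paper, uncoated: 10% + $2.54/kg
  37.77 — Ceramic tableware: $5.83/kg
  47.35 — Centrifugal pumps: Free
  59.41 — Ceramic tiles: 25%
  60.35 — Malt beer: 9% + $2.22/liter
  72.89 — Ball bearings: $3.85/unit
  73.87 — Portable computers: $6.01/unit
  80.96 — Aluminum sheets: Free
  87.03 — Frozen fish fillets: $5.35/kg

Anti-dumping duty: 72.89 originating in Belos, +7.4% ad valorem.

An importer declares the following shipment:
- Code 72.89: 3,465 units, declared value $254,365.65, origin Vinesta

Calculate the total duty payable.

$13,340.25

Line 1 (72.89, Vinesta, 3,465 units, $254,365.65):
Base rate for 72.89 is $3.85/unit.
The additional-duty order on 72.89 targets Belos, not Vinesta; it does not apply.
Duty = 3,465 × $3.85 = $13,340.25.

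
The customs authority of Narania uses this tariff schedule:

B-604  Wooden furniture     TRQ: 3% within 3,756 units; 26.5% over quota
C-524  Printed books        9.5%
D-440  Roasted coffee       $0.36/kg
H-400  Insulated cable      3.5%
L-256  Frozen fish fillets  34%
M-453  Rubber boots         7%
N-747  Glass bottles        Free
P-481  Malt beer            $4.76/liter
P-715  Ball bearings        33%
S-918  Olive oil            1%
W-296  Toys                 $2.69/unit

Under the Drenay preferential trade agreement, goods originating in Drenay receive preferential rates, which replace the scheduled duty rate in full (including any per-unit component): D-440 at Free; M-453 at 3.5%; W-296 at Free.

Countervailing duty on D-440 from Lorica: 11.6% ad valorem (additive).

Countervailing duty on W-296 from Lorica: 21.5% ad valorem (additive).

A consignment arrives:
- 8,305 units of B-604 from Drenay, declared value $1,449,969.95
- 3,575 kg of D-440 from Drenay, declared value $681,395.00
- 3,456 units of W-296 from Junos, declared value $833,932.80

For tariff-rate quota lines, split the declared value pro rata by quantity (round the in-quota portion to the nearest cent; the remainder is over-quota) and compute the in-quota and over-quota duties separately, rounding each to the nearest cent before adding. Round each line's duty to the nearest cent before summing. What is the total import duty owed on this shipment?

$239,435.07

Line 1 (B-604, Drenay, 8,305 units, $1,449,969.95):
Code B-604 is under a tariff-rate quota (threshold 3,756 units). In-quota: 3,756 units at 3%; over-quota: 4,549 units at 26.5%.
Pro-rata value split: in-quota = $1,449,969.95 × 3,756/8,305 = $655,760.04; over-quota = $1,449,969.95 − $655,760.04 = $794,209.91.
In-quota duty = $655,760.04 × 3% = $19,672.80. Over-quota duty = $794,209.91 × 26.5% = $210,465.63.
Line duty = $19,672.80 + $210,465.63 = $230,138.43.
Line 2 (D-440, Drenay, 3,575 kg, $681,395.00):
Base rate for D-440 is $0.36/kg.
Origin Drenay qualifies under the Narania–Drenay agreement and D-440 is covered: preferential rate Free applies instead.
The additional-duty order on D-440 targets Lorica, not Drenay; it does not apply.
Duty = $681,395.00 × 0% = $0.00.
Line 3 (W-296, Junos, 3,456 units, $833,932.80):
Base rate for W-296 is $2.69/unit.
W-296 has an FTA preferential rate, but origin Junos is not Drenay; base rate stands.
The additional-duty order on W-296 targets Lorica, not Junos; it does not apply.
Duty = 3,456 × $2.69 = $9,296.64.
Total = $230,138.43 + $0.00 + $9,296.64 = $239,435.07.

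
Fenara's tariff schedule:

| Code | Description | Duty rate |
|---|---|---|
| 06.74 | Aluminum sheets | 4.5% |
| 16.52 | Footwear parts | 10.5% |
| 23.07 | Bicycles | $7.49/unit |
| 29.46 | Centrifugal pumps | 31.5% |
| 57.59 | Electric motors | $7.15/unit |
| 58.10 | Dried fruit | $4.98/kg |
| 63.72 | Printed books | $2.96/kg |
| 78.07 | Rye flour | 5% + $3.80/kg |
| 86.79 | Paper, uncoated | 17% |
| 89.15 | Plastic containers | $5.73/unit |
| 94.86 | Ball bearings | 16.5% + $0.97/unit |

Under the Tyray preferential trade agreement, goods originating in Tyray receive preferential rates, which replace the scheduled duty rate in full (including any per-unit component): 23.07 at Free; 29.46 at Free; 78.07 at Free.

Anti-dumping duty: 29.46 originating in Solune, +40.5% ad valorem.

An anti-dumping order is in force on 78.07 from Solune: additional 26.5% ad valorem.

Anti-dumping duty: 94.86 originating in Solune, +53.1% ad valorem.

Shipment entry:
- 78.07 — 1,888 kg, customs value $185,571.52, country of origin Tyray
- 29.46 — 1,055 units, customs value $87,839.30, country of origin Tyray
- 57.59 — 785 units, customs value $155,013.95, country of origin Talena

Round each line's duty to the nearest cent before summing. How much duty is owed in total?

Line 1 (78.07, Tyray, 1,888 kg, $185,571.52):
Base rate for 78.07 is 5% + $3.80/kg.
Origin Tyray qualifies under the Fenara–Tyray agreement and 78.07 is covered: preferential rate Free applies instead.
The additional-duty order on 78.07 targets Solune, not Tyray; it does not apply.
Duty = $185,571.52 × 0% = $0.00.
Line 2 (29.46, Tyray, 1,055 units, $87,839.30):
Base rate for 29.46 is 31.5%.
Origin Tyray qualifies under the Fenara–Tyray agreement and 29.46 is covered: preferential rate Free applies instead.
The additional-duty order on 29.46 targets Solune, not Tyray; it does not apply.
Duty = $87,839.30 × 0% = $0.00.
Line 3 (57.59, Talena, 785 units, $155,013.95):
Base rate for 57.59 is $7.15/unit.
Duty = 785 × $7.15 = $5,612.75.
Total = $0.00 + $0.00 + $5,612.75 = $5,612.75.

$5,612.75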